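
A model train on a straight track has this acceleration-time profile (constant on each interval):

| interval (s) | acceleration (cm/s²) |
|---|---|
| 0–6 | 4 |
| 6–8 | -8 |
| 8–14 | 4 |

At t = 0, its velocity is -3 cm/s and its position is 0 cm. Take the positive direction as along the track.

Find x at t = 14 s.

182 cm

On each constant-a segment, Δv = aΔt and Δx = v₀Δt + ½aΔt²; chain segment to segment.
0–6 s: v starts -3 cm/s; Δx = -3·6 + ½·4·6² = 54 cm; v ends 21 cm/s.
6–8 s: v starts 21 cm/s; Δx = 21·2 + ½·-8·2² = 26 cm; v ends 5 cm/s.
8–14 s: v starts 5 cm/s; Δx = 5·6 + ½·4·6² = 102 cm; v ends 29 cm/s.
x(14) = 0 + Σ Δx = 182 cm.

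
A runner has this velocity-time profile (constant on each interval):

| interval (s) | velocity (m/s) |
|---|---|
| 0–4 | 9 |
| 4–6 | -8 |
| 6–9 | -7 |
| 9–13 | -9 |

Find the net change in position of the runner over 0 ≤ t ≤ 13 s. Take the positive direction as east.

-37 m

Net displacement equals the area under the velocity-time graph (areas below the axis count negative).
0–4 s: 9 × 4 = 36 m
4–6 s: -8 × 2 = -16 m
6–9 s: -7 × 3 = -21 m
9–13 s: -9 × 4 = -36 m
Net displacement = -37 m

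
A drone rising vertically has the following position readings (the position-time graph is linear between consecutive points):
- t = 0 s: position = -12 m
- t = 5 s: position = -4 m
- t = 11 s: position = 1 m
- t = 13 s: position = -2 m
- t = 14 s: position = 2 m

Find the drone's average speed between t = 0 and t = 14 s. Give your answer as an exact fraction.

Average speed = (total path length)/(elapsed time); on a piecewise-linear x-t graph the path length is Σ|Δx|.
0–5 s: |Δx| = |-4 − -12| = 8 m
5–11 s: |Δx| = |1 − -4| = 5 m
11–13 s: |Δx| = |-2 − 1| = 3 m
13–14 s: |Δx| = |2 − -2| = 4 m
Total path = 20 m; average speed = 20/14 = 10/7 m/s.

10/7 m/s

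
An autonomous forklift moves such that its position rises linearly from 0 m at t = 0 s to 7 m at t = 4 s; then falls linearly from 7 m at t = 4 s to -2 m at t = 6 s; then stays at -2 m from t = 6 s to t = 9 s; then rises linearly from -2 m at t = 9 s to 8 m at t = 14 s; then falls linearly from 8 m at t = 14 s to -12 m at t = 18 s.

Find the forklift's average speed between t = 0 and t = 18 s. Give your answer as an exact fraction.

Average speed = (total path length)/(elapsed time); on a piecewise-linear x-t graph the path length is Σ|Δx|.
0–4 s: |Δx| = |7 − 0| = 7 m
4–6 s: |Δx| = |-2 − 7| = 9 m
6–9 s: |Δx| = |-2 − -2| = 0 m
9–14 s: |Δx| = |8 − -2| = 10 m
14–18 s: |Δx| = |-12 − 8| = 20 m
Total path = 46 m; average speed = 46/18 = 23/9 m/s.

23/9 m/s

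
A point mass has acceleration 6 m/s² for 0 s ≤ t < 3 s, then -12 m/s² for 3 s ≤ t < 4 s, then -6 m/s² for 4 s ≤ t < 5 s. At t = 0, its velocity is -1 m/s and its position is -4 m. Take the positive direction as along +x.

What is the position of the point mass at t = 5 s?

On each constant-a segment, Δv = aΔt and Δx = v₀Δt + ½aΔt²; chain segment to segment.
0–3 s: v starts -1 m/s; Δx = -1·3 + ½·6·3² = 24 m; v ends 17 m/s.
3–4 s: v starts 17 m/s; Δx = 17·1 + ½·-12·1² = 11 m; v ends 5 m/s.
4–5 s: v starts 5 m/s; Δx = 5·1 + ½·-6·1² = 2 m; v ends -1 m/s.
x(5) = -4 + Σ Δx = 33 m.

33 m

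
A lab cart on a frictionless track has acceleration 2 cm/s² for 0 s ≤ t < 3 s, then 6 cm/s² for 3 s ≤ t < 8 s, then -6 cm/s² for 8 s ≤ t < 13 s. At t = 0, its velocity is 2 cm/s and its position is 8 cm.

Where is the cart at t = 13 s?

On each constant-a segment, Δv = aΔt and Δx = v₀Δt + ½aΔt²; chain segment to segment.
0–3 s: v starts 2 cm/s; Δx = 2·3 + ½·2·3² = 15 cm; v ends 8 cm/s.
3–8 s: v starts 8 cm/s; Δx = 8·5 + ½·6·5² = 115 cm; v ends 38 cm/s.
8–13 s: v starts 38 cm/s; Δx = 38·5 + ½·-6·5² = 115 cm; v ends 8 cm/s.
x(13) = 8 + Σ Δx = 253 cm.

253 cm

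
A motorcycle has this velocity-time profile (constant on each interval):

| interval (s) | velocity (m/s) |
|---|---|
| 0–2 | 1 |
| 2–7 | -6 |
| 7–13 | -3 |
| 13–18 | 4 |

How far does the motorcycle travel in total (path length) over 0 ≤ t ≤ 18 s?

70 m

Distance (not displacement) is the total path length: add the absolute areas under v-t.
0–2 s: |1| × 2 = 2 m
2–7 s: |-6| × 5 = 30 m
7–13 s: |-3| × 6 = 18 m
13–18 s: |4| × 5 = 20 m
Total distance = 70 m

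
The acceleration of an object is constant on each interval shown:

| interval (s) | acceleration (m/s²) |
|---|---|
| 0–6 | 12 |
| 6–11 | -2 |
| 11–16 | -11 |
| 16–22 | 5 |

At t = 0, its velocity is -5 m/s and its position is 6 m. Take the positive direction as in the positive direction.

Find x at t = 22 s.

On each constant-a segment, Δv = aΔt and Δx = v₀Δt + ½aΔt²; chain segment to segment.
0–6 s: v starts -5 m/s; Δx = -5·6 + ½·12·6² = 186 m; v ends 67 m/s.
6–11 s: v starts 67 m/s; Δx = 67·5 + ½·-2·5² = 310 m; v ends 57 m/s.
11–16 s: v starts 57 m/s; Δx = 57·5 + ½·-11·5² = 147.5 m; v ends 2 m/s.
16–22 s: v starts 2 m/s; Δx = 2·6 + ½·5·6² = 102 m; v ends 32 m/s.
x(22) = 6 + Σ Δx = 751.5 m.

751.5 m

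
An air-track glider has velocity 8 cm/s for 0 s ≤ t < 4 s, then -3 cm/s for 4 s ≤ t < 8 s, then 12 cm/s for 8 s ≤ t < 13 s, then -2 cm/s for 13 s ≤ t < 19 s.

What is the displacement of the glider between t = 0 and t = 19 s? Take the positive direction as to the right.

68 cm

Net displacement equals the area under the velocity-time graph (areas below the axis count negative).
0–4 s: 8 × 4 = 32 cm
4–8 s: -3 × 4 = -12 cm
8–13 s: 12 × 5 = 60 cm
13–19 s: -2 × 6 = -12 cm
Net displacement = 68 cm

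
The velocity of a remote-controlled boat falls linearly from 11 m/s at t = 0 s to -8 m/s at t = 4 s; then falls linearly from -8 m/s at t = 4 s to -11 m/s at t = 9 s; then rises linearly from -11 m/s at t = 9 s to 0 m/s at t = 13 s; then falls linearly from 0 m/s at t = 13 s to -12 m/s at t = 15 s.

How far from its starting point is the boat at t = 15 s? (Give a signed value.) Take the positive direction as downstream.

-75.5 m

Net displacement equals the area under the velocity-time graph (areas below the axis count negative).
0–4 s: ½(11 + -8)(4) = 6 m
4–9 s: ½(-8 + -11)(5) = -47.5 m
9–13 s: ½(-11 + 0)(4) = -22 m
13–15 s: ½(0 + -12)(2) = -12 m
Net displacement = -75.5 m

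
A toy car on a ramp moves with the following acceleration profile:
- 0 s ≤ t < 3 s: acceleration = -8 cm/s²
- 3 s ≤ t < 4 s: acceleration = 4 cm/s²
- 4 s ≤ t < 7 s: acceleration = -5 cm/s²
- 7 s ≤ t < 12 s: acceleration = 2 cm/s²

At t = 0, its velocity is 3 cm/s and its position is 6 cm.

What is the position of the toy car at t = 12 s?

On each constant-a segment, Δv = aΔt and Δx = v₀Δt + ½aΔt²; chain segment to segment.
0–3 s: v starts 3 cm/s; Δx = 3·3 + ½·-8·3² = -27 cm; v ends -21 cm/s.
3–4 s: v starts -21 cm/s; Δx = -21·1 + ½·4·1² = -19 cm; v ends -17 cm/s.
4–7 s: v starts -17 cm/s; Δx = -17·3 + ½·-5·3² = -73.5 cm; v ends -32 cm/s.
7–12 s: v starts -32 cm/s; Δx = -32·5 + ½·2·5² = -135 cm; v ends -22 cm/s.
x(12) = 6 + Σ Δx = -248.5 cm.

-248.5 cm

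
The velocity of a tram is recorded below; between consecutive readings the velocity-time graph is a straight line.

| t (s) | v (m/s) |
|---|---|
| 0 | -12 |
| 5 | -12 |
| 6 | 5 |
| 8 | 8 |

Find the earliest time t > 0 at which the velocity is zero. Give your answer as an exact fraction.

t = 97/17 s

v changes sign on 5–6 s (from -12 to 5); the graph is linear there, so v = 0 at t = 5 + (12)·(6 − 5)/(5 − -12) = 97/17 s.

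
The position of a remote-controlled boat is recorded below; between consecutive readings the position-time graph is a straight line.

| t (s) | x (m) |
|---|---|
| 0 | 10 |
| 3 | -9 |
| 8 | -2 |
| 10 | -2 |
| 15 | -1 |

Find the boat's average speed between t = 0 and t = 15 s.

Average speed = (total path length)/(elapsed time); on a piecewise-linear x-t graph the path length is Σ|Δx|.
0–3 s: |Δx| = |-9 − 10| = 19 m
3–8 s: |Δx| = |-2 − -9| = 7 m
8–10 s: |Δx| = |-2 − -2| = 0 m
10–15 s: |Δx| = |-1 − -2| = 1 m
Total path = 27 m; average speed = 27/15 = 1.8 m/s.

1.8 m/s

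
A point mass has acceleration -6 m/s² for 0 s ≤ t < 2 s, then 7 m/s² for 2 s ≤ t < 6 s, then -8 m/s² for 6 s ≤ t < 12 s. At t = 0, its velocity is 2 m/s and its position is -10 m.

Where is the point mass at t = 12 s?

On each constant-a segment, Δv = aΔt and Δx = v₀Δt + ½aΔt²; chain segment to segment.
0–2 s: v starts 2 m/s; Δx = 2·2 + ½·-6·2² = -8 m; v ends -10 m/s.
2–6 s: v starts -10 m/s; Δx = -10·4 + ½·7·4² = 16 m; v ends 18 m/s.
6–12 s: v starts 18 m/s; Δx = 18·6 + ½·-8·6² = -36 m; v ends -30 m/s.
x(12) = -10 + Σ Δx = -38 m.

-38 m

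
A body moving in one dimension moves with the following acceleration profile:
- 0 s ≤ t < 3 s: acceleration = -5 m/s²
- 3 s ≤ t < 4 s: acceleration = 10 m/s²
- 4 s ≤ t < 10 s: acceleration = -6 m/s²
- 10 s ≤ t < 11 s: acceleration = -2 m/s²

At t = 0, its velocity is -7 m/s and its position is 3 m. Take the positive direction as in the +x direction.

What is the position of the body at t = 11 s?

-286.5 m

On each constant-a segment, Δv = aΔt and Δx = v₀Δt + ½aΔt²; chain segment to segment.
0–3 s: v starts -7 m/s; Δx = -7·3 + ½·-5·3² = -43.5 m; v ends -22 m/s.
3–4 s: v starts -22 m/s; Δx = -22·1 + ½·10·1² = -17 m; v ends -12 m/s.
4–10 s: v starts -12 m/s; Δx = -12·6 + ½·-6·6² = -180 m; v ends -48 m/s.
10–11 s: v starts -48 m/s; Δx = -48·1 + ½·-2·1² = -49 m; v ends -50 m/s.
x(11) = 3 + Σ Δx = -286.5 m.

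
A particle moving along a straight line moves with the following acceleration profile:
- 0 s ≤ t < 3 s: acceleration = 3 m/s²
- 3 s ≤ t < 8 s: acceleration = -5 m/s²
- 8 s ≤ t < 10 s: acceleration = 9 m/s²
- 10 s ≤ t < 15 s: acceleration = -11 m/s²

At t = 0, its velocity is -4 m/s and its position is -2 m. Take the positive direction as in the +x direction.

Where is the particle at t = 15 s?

On each constant-a segment, Δv = aΔt and Δx = v₀Δt + ½aΔt²; chain segment to segment.
0–3 s: v starts -4 m/s; Δx = -4·3 + ½·3·3² = 1.5 m; v ends 5 m/s.
3–8 s: v starts 5 m/s; Δx = 5·5 + ½·-5·5² = -37.5 m; v ends -20 m/s.
8–10 s: v starts -20 m/s; Δx = -20·2 + ½·9·2² = -22 m; v ends -2 m/s.
10–15 s: v starts -2 m/s; Δx = -2·5 + ½·-11·5² = -147.5 m; v ends -57 m/s.
x(15) = -2 + Σ Δx = -207.5 m.

-207.5 m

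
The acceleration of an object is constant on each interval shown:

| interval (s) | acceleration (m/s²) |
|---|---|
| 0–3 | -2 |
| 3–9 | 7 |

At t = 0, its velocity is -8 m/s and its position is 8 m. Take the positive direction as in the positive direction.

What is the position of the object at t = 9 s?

17 m

On each constant-a segment, Δv = aΔt and Δx = v₀Δt + ½aΔt²; chain segment to segment.
0–3 s: v starts -8 m/s; Δx = -8·3 + ½·-2·3² = -33 m; v ends -14 m/s.
3–9 s: v starts -14 m/s; Δx = -14·6 + ½·7·6² = 42 m; v ends 28 m/s.
x(9) = 8 + Σ Δx = 17 m.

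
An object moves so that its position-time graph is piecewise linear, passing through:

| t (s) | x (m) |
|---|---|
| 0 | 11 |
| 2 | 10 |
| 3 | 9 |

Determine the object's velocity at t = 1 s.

Velocity is the slope of the x-t graph on 0–2 s: (10 − 11)/(2 − 0) = -0.5 m/s.

-0.5 m/s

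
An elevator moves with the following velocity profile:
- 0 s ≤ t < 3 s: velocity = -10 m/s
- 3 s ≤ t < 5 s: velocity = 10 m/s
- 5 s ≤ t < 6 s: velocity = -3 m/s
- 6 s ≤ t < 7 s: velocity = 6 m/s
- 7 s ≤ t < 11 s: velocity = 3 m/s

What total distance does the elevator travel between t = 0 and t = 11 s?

71 m

Total distance travelled is ∫|v| dt — sum the magnitudes of each area piece.
0–3 s: |-10| × 3 = 30 m
3–5 s: |10| × 2 = 20 m
5–6 s: |-3| × 1 = 3 m
6–7 s: |6| × 1 = 6 m
7–11 s: |3| × 4 = 12 m
Total distance = 71 m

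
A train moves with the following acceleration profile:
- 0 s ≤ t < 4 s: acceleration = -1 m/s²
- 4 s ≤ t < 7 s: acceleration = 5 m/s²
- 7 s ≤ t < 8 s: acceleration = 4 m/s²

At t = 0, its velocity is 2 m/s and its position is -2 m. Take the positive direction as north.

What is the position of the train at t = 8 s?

29.5 m

On each constant-a segment, Δv = aΔt and Δx = v₀Δt + ½aΔt²; chain segment to segment.
0–4 s: v starts 2 m/s; Δx = 2·4 + ½·-1·4² = 0 m; v ends -2 m/s.
4–7 s: v starts -2 m/s; Δx = -2·3 + ½·5·3² = 16.5 m; v ends 13 m/s.
7–8 s: v starts 13 m/s; Δx = 13·1 + ½·4·1² = 15 m; v ends 17 m/s.
x(8) = -2 + Σ Δx = 29.5 m.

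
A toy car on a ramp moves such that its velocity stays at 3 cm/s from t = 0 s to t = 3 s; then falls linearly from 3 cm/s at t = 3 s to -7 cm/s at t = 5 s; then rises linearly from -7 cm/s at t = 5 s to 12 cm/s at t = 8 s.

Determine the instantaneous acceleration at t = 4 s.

-5 cm/s²

Acceleration is the slope of the v-t graph on 3–5 s: (-7 − 3)/(5 − 3) = -5 cm/s².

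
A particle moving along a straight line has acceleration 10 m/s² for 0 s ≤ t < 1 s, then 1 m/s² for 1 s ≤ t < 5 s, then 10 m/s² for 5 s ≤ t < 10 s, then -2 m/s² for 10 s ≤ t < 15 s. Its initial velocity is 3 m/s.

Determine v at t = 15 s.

Δv equals the area under the a-t graph; then v = v₀ + Δv.
0–1 s: 10 × 1 = 10 m/s
1–5 s: 1 × 4 = 4 m/s
5–10 s: 10 × 5 = 50 m/s
10–15 s: -2 × 5 = -10 m/s
Δv = 54 m/s, so v(15) = 3 + (54) = 57 m/s.

57 m/s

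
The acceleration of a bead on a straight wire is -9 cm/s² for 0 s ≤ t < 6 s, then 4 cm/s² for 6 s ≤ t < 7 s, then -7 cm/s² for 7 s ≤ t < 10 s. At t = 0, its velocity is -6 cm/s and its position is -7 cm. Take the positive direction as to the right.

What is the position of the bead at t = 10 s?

-462.5 cm

On each constant-a segment, Δv = aΔt and Δx = v₀Δt + ½aΔt²; chain segment to segment.
0–6 s: v starts -6 cm/s; Δx = -6·6 + ½·-9·6² = -198 cm; v ends -60 cm/s.
6–7 s: v starts -60 cm/s; Δx = -60·1 + ½·4·1² = -58 cm; v ends -56 cm/s.
7–10 s: v starts -56 cm/s; Δx = -56·3 + ½·-7·3² = -199.5 cm; v ends -77 cm/s.
x(10) = -7 + Σ Δx = -462.5 cm.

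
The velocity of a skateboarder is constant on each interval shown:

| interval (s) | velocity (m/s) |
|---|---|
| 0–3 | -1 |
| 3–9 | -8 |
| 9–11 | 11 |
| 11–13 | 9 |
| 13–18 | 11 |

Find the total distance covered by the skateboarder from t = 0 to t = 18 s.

Distance (not displacement) is the total path length: add the absolute areas under v-t.
0–3 s: |-1| × 3 = 3 m
3–9 s: |-8| × 6 = 48 m
9–11 s: |11| × 2 = 22 m
11–13 s: |9| × 2 = 18 m
13–18 s: |11| × 5 = 55 m
Total distance = 146 m

146 m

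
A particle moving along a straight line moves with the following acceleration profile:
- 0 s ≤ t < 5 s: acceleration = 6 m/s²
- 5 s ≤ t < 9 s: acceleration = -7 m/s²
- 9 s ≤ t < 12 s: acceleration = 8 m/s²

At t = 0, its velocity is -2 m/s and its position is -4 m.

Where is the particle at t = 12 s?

153 m

On each constant-a segment, Δv = aΔt and Δx = v₀Δt + ½aΔt²; chain segment to segment.
0–5 s: v starts -2 m/s; Δx = -2·5 + ½·6·5² = 65 m; v ends 28 m/s.
5–9 s: v starts 28 m/s; Δx = 28·4 + ½·-7·4² = 56 m; v ends 0 m/s.
9–12 s: v starts 0 m/s; Δx = 0·3 + ½·8·3² = 36 m; v ends 24 m/s.
x(12) = -4 + Σ Δx = 153 m.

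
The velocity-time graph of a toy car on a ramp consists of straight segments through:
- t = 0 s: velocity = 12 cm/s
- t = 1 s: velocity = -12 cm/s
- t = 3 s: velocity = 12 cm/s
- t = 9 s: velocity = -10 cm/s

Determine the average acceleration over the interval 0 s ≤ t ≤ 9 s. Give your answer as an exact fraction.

-22/9 cm/s²

Average acceleration = Δv/Δt = (-10 − 12)/(9 − 0) = -22/9 cm/s².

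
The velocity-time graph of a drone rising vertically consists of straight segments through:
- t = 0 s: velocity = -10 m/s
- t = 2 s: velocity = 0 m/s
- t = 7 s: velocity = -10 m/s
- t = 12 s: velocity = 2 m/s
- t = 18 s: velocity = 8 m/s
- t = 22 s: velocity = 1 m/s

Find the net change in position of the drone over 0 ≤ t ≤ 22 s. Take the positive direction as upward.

Net displacement equals the area under the velocity-time graph (areas below the axis count negative).
0–2 s: ½(-10 + 0)(2) = -10 m
2–7 s: ½(0 + -10)(5) = -25 m
7–12 s: ½(-10 + 2)(5) = -20 m
12–18 s: ½(2 + 8)(6) = 30 m
18–22 s: ½(8 + 1)(4) = 18 m
Net displacement = -7 m

-7 m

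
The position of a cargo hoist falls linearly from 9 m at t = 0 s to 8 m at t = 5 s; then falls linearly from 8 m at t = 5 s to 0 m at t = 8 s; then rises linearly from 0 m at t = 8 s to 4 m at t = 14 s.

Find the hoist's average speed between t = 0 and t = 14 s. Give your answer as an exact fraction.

Average speed = (total path length)/(elapsed time); on a piecewise-linear x-t graph the path length is Σ|Δx|.
0–5 s: |Δx| = |8 − 9| = 1 m
5–8 s: |Δx| = |0 − 8| = 8 m
8–14 s: |Δx| = |4 − 0| = 4 m
Total path = 13 m; average speed = 13/14 = 13/14 m/s.

13/14 m/s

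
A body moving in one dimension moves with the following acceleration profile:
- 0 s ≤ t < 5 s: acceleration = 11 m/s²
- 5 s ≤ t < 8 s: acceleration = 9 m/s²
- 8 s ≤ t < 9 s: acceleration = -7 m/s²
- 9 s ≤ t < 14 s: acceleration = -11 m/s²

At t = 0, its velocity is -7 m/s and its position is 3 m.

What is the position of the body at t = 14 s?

564 m

On each constant-a segment, Δv = aΔt and Δx = v₀Δt + ½aΔt²; chain segment to segment.
0–5 s: v starts -7 m/s; Δx = -7·5 + ½·11·5² = 102.5 m; v ends 48 m/s.
5–8 s: v starts 48 m/s; Δx = 48·3 + ½·9·3² = 184.5 m; v ends 75 m/s.
8–9 s: v starts 75 m/s; Δx = 75·1 + ½·-7·1² = 71.5 m; v ends 68 m/s.
9–14 s: v starts 68 m/s; Δx = 68·5 + ½·-11·5² = 202.5 m; v ends 13 m/s.
x(14) = 3 + Σ Δx = 564 m.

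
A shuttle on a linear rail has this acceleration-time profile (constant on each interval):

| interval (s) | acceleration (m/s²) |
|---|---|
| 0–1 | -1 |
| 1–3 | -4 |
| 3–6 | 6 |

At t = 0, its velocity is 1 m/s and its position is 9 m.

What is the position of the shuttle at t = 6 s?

4.5 m

On each constant-a segment, Δv = aΔt and Δx = v₀Δt + ½aΔt²; chain segment to segment.
0–1 s: v starts 1 m/s; Δx = 1·1 + ½·-1·1² = 0.5 m; v ends 0 m/s.
1–3 s: v starts 0 m/s; Δx = 0·2 + ½·-4·2² = -8 m; v ends -8 m/s.
3–6 s: v starts -8 m/s; Δx = -8·3 + ½·6·3² = 3 m; v ends 10 m/s.
x(6) = 9 + Σ Δx = 4.5 m.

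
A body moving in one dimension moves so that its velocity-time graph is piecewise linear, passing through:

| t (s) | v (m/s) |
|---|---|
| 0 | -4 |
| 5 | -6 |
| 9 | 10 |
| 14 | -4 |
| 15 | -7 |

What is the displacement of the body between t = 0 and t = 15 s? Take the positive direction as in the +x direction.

Net displacement equals the area under the velocity-time graph (areas below the axis count negative).
0–5 s: ½(-4 + -6)(5) = -25 m
5–9 s: ½(-6 + 10)(4) = 8 m
9–14 s: ½(10 + -4)(5) = 15 m
14–15 s: ½(-4 + -7)(1) = -5.5 m
Net displacement = -7.5 m

-7.5 m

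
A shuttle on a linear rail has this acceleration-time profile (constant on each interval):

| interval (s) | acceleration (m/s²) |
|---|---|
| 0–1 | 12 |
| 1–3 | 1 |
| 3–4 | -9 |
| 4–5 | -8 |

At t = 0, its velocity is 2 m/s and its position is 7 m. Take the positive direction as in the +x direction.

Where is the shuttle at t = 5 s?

59.5 m

On each constant-a segment, Δv = aΔt and Δx = v₀Δt + ½aΔt²; chain segment to segment.
0–1 s: v starts 2 m/s; Δx = 2·1 + ½·12·1² = 8 m; v ends 14 m/s.
1–3 s: v starts 14 m/s; Δx = 14·2 + ½·1·2² = 30 m; v ends 16 m/s.
3–4 s: v starts 16 m/s; Δx = 16·1 + ½·-9·1² = 11.5 m; v ends 7 m/s.
4–5 s: v starts 7 m/s; Δx = 7·1 + ½·-8·1² = 3 m; v ends -1 m/s.
x(5) = 7 + Σ Δx = 59.5 m.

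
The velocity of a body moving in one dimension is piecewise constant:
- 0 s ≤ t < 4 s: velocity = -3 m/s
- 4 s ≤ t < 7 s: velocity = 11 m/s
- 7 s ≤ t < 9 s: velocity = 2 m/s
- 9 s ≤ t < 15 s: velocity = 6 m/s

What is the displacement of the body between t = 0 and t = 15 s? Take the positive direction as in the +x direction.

61 m

Net displacement equals the area under the velocity-time graph (areas below the axis count negative).
0–4 s: -3 × 4 = -12 m
4–7 s: 11 × 3 = 33 m
7–9 s: 2 × 2 = 4 m
9–15 s: 6 × 6 = 36 m
Net displacement = 61 m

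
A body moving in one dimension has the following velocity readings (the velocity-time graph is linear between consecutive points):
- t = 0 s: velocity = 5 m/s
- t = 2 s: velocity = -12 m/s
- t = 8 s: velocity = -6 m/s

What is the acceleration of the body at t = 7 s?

1 m/s²

Acceleration is the slope of the v-t graph on 2–8 s: (-6 − -12)/(8 − 2) = 1 m/s².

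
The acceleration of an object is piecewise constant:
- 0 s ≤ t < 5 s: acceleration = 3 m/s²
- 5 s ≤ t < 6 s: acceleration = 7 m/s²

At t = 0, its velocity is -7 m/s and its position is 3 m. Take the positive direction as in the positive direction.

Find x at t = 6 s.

17 m

On each constant-a segment, Δv = aΔt and Δx = v₀Δt + ½aΔt²; chain segment to segment.
0–5 s: v starts -7 m/s; Δx = -7·5 + ½·3·5² = 2.5 m; v ends 8 m/s.
5–6 s: v starts 8 m/s; Δx = 8·1 + ½·7·1² = 11.5 m; v ends 15 m/s.
x(6) = 3 + Σ Δx = 17 m.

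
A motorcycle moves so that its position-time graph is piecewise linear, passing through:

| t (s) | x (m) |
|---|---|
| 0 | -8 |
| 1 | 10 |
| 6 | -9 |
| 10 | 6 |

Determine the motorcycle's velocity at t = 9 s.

3.75 m/s

Velocity is the slope of the x-t graph on 6–10 s: (6 − -9)/(10 − 6) = 3.75 m/s.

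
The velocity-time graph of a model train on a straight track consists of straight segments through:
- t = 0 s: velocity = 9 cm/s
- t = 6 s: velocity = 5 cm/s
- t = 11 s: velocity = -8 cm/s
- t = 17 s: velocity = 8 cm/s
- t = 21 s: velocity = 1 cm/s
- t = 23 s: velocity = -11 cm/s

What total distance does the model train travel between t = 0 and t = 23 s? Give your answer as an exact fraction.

Distance (not displacement) is the total path length: add the absolute areas under v-t.
0–6 s: |½(9 + 5)(6)| = 42 cm
6–11 s: v = 0 at t = 103/13 s; triangle areas 125/26 + 160/13 = 445/26 cm
11–17 s: v = 0 at t = 14 s; triangle areas 12 + 12 = 24 cm
17–21 s: |½(8 + 1)(4)| = 18 cm
21–23 s: v = 0 at t = 127/6 s; triangle areas 1/12 + 121/12 = 61/6 cm
Total distance = 4340/39 cm

4340/39 cm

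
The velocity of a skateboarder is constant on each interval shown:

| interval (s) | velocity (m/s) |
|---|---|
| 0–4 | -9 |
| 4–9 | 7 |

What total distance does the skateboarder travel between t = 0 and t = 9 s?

71 m

Distance (not displacement) is the total path length: add the absolute areas under v-t.
0–4 s: |-9| × 4 = 36 m
4–9 s: |7| × 5 = 35 m
Total distance = 71 m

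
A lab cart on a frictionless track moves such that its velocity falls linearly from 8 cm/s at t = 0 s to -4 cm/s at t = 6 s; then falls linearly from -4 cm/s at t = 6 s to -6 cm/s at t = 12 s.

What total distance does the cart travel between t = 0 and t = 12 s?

50 cm

Total distance travelled is ∫|v| dt — sum the magnitudes of each area piece.
0–6 s: v = 0 at t = 4 s; triangle areas 16 + 4 = 20 cm
6–12 s: |½(-4 + -6)(6)| = 30 cm
Total distance = 50 cm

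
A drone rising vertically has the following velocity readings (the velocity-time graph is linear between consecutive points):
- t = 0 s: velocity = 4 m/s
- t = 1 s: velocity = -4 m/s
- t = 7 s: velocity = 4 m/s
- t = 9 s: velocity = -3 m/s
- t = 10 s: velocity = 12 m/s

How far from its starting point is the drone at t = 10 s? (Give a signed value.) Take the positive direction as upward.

5.5 m

Displacement is the signed area under the v-t curve.
0–1 s: ½(4 + -4)(1) = 0 m
1–7 s: ½(-4 + 4)(6) = 0 m
7–9 s: ½(4 + -3)(2) = 1 m
9–10 s: ½(-3 + 12)(1) = 4.5 m
Net displacement = 5.5 m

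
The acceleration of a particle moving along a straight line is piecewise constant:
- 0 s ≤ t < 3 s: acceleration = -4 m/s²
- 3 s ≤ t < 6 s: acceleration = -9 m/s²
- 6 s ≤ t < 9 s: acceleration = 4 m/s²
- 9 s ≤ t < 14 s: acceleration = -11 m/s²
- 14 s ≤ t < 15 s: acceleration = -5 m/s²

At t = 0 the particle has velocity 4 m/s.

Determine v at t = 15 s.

-83 m/s

Δv equals the area under the a-t graph; then v = v₀ + Δv.
0–3 s: -4 × 3 = -12 m/s
3–6 s: -9 × 3 = -27 m/s
6–9 s: 4 × 3 = 12 m/s
9–14 s: -11 × 5 = -55 m/s
14–15 s: -5 × 1 = -5 m/s
Δv = -87 m/s, so v(15) = 4 + (-87) = -83 m/s.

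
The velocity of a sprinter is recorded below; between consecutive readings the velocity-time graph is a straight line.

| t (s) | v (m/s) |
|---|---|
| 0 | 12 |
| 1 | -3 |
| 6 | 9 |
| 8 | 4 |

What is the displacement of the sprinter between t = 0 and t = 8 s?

Displacement is the signed area under the v-t curve.
0–1 s: ½(12 + -3)(1) = 4.5 m
1–6 s: ½(-3 + 9)(5) = 15 m
6–8 s: ½(9 + 4)(2) = 13 m
Net displacement = 32.5 m

32.5 m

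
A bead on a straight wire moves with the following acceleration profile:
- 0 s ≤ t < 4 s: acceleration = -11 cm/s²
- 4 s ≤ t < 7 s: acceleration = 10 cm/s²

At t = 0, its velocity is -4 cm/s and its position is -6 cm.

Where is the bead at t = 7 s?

-209 cm

On each constant-a segment, Δv = aΔt and Δx = v₀Δt + ½aΔt²; chain segment to segment.
0–4 s: v starts -4 cm/s; Δx = -4·4 + ½·-11·4² = -104 cm; v ends -48 cm/s.
4–7 s: v starts -48 cm/s; Δx = -48·3 + ½·10·3² = -99 cm; v ends -18 cm/s.
x(7) = -6 + Σ Δx = -209 cm.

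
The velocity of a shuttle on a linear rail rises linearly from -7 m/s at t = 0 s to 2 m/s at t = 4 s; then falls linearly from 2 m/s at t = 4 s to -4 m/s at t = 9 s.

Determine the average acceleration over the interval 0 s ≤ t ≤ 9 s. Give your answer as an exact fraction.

1/3 m/s²

Average acceleration = Δv/Δt = (-4 − -7)/(9 − 0) = 1/3 m/s².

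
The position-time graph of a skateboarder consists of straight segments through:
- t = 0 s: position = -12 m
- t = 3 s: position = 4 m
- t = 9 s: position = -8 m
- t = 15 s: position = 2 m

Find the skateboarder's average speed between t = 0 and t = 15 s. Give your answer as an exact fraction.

38/15 m/s

Average speed = (total path length)/(elapsed time); on a piecewise-linear x-t graph the path length is Σ|Δx|.
0–3 s: |Δx| = |4 − -12| = 16 m
3–9 s: |Δx| = |-8 − 4| = 12 m
9–15 s: |Δx| = |2 − -8| = 10 m
Total path = 38 m; average speed = 38/15 = 38/15 m/s.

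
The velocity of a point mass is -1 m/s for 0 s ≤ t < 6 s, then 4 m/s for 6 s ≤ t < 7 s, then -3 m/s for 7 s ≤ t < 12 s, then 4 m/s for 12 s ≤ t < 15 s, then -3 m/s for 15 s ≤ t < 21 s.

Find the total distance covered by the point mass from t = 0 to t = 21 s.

55 m

Total distance travelled is ∫|v| dt — sum the magnitudes of each area piece.
0–6 s: |-1| × 6 = 6 m
6–7 s: |4| × 1 = 4 m
7–12 s: |-3| × 5 = 15 m
12–15 s: |4| × 3 = 12 m
15–21 s: |-3| × 6 = 18 m
Total distance = 55 m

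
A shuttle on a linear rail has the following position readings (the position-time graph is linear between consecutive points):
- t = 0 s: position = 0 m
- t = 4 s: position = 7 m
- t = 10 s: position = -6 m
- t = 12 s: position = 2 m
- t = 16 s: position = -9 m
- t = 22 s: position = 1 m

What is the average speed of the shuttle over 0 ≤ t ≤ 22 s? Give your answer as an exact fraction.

49/22 m/s

Average speed = (total path length)/(elapsed time); on a piecewise-linear x-t graph the path length is Σ|Δx|.
0–4 s: |Δx| = |7 − 0| = 7 m
4–10 s: |Δx| = |-6 − 7| = 13 m
10–12 s: |Δx| = |2 − -6| = 8 m
12–16 s: |Δx| = |-9 − 2| = 11 m
16–22 s: |Δx| = |1 − -9| = 10 m
Total path = 49 m; average speed = 49/22 = 49/22 m/s.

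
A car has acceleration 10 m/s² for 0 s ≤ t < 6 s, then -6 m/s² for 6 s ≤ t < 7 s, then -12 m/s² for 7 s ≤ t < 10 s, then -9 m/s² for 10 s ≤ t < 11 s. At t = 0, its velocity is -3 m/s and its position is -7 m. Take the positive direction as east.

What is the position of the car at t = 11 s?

318.5 m

On each constant-a segment, Δv = aΔt and Δx = v₀Δt + ½aΔt²; chain segment to segment.
0–6 s: v starts -3 m/s; Δx = -3·6 + ½·10·6² = 162 m; v ends 57 m/s.
6–7 s: v starts 57 m/s; Δx = 57·1 + ½·-6·1² = 54 m; v ends 51 m/s.
7–10 s: v starts 51 m/s; Δx = 51·3 + ½·-12·3² = 99 m; v ends 15 m/s.
10–11 s: v starts 15 m/s; Δx = 15·1 + ½·-9·1² = 10.5 m; v ends 6 m/s.
x(11) = -7 + Σ Δx = 318.5 m.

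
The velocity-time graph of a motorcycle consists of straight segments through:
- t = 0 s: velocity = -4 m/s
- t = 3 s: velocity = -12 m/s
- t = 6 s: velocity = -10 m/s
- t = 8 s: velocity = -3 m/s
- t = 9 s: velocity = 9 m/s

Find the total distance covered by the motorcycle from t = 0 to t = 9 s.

73.75 m

Distance (not displacement) is the total path length: add the absolute areas under v-t.
0–3 s: |½(-4 + -12)(3)| = 24 m
3–6 s: |½(-12 + -10)(3)| = 33 m
6–8 s: |½(-10 + -3)(2)| = 13 m
8–9 s: v = 0 at t = 8.25 s; triangle areas 0.375 + 3.375 = 3.75 m
Total distance = 73.75 m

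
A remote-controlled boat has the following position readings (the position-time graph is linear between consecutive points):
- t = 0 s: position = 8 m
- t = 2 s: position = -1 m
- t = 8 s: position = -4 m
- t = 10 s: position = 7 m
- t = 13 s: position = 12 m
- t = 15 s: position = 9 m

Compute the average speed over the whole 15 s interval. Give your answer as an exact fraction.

Average speed = (total path length)/(elapsed time); on a piecewise-linear x-t graph the path length is Σ|Δx|.
0–2 s: |Δx| = |-1 − 8| = 9 m
2–8 s: |Δx| = |-4 − -1| = 3 m
8–10 s: |Δx| = |7 − -4| = 11 m
10–13 s: |Δx| = |12 − 7| = 5 m
13–15 s: |Δx| = |9 − 12| = 3 m
Total path = 31 m; average speed = 31/15 = 31/15 m/s.

31/15 m/s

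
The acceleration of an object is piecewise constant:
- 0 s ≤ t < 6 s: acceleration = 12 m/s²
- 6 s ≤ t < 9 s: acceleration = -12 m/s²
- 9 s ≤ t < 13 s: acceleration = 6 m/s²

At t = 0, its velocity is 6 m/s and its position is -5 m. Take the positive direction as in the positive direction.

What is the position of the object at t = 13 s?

On each constant-a segment, Δv = aΔt and Δx = v₀Δt + ½aΔt²; chain segment to segment.
0–6 s: v starts 6 m/s; Δx = 6·6 + ½·12·6² = 252 m; v ends 78 m/s.
6–9 s: v starts 78 m/s; Δx = 78·3 + ½·-12·3² = 180 m; v ends 42 m/s.
9–13 s: v starts 42 m/s; Δx = 42·4 + ½·6·4² = 216 m; v ends 66 m/s.
x(13) = -5 + Σ Δx = 643 m.

643 m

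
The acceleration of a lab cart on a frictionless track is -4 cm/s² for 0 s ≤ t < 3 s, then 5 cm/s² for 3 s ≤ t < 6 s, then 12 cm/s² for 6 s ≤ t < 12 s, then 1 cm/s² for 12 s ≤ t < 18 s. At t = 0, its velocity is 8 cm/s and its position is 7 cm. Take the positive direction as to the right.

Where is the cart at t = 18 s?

On each constant-a segment, Δv = aΔt and Δx = v₀Δt + ½aΔt²; chain segment to segment.
0–3 s: v starts 8 cm/s; Δx = 8·3 + ½·-4·3² = 6 cm; v ends -4 cm/s.
3–6 s: v starts -4 cm/s; Δx = -4·3 + ½·5·3² = 10.5 cm; v ends 11 cm/s.
6–12 s: v starts 11 cm/s; Δx = 11·6 + ½·12·6² = 282 cm; v ends 83 cm/s.
12–18 s: v starts 83 cm/s; Δx = 83·6 + ½·1·6² = 516 cm; v ends 89 cm/s.
x(18) = 7 + Σ Δx = 821.5 cm.

821.5 cm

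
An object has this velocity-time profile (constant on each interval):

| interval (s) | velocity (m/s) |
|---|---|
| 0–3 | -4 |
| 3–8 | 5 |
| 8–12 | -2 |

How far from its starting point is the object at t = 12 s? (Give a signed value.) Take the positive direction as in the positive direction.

Net displacement equals the area under the velocity-time graph (areas below the axis count negative).
0–3 s: -4 × 3 = -12 m
3–8 s: 5 × 5 = 25 m
8–12 s: -2 × 4 = -8 m
Net displacement = 5 m

5 m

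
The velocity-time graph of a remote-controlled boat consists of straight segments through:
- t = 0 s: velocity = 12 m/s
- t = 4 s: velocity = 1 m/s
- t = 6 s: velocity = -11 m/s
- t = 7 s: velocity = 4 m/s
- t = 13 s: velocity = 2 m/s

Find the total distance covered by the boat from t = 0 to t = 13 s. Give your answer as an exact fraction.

Distance (not displacement) is the total path length: add the absolute areas under v-t.
0–4 s: |½(12 + 1)(4)| = 26 m
4–6 s: v = 0 at t = 25/6 s; triangle areas 1/12 + 121/12 = 61/6 m
6–7 s: v = 0 at t = 101/15 s; triangle areas 121/30 + 8/15 = 137/30 m
7–13 s: |½(4 + 2)(6)| = 18 m
Total distance = 881/15 m

881/15 m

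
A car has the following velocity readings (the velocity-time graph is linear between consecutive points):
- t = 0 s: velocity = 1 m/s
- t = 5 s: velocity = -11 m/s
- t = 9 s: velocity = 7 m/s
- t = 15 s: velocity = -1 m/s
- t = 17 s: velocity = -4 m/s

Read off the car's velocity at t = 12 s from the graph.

3 m/s

On 9–15 s the graph is linear from 7 to -1 m/s: v(12) = 7 + (-1 − 7)·(12 − 9)/(15 − 9) = 3 m/s.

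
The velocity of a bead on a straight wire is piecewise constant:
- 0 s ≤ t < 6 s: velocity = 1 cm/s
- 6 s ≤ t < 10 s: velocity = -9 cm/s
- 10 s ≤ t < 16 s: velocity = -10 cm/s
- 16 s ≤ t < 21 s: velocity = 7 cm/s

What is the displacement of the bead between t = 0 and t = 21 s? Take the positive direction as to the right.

Net displacement equals the area under the velocity-time graph (areas below the axis count negative).
0–6 s: 1 × 6 = 6 cm
6–10 s: -9 × 4 = -36 cm
10–16 s: -10 × 6 = -60 cm
16–21 s: 7 × 5 = 35 cm
Net displacement = -55 cm

-55 cm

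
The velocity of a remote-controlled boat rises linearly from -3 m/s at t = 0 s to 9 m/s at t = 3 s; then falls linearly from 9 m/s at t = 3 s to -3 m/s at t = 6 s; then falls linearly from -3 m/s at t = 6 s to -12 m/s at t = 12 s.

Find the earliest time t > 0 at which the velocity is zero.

t = 0.75 s

v changes sign on 0–3 s (from -3 to 9); the graph is linear there, so v = 0 at t = 0 + (3)·(3 − 0)/(9 − -3) = 0.75 s.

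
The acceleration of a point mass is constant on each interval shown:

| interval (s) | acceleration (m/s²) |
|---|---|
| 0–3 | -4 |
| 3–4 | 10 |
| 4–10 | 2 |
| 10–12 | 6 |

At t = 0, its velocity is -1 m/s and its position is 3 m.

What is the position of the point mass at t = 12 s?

On each constant-a segment, Δv = aΔt and Δx = v₀Δt + ½aΔt²; chain segment to segment.
0–3 s: v starts -1 m/s; Δx = -1·3 + ½·-4·3² = -21 m; v ends -13 m/s.
3–4 s: v starts -13 m/s; Δx = -13·1 + ½·10·1² = -8 m; v ends -3 m/s.
4–10 s: v starts -3 m/s; Δx = -3·6 + ½·2·6² = 18 m; v ends 9 m/s.
10–12 s: v starts 9 m/s; Δx = 9·2 + ½·6·2² = 30 m; v ends 21 m/s.
x(12) = 3 + Σ Δx = 22 m.

22 m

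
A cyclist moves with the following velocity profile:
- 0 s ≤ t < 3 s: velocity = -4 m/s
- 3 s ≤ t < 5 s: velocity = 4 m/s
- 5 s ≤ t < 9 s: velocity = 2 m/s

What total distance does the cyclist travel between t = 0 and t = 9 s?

Distance (not displacement) is the total path length: add the absolute areas under v-t.
0–3 s: |-4| × 3 = 12 m
3–5 s: |4| × 2 = 8 m
5–9 s: |2| × 4 = 8 m
Total distance = 28 m

28 m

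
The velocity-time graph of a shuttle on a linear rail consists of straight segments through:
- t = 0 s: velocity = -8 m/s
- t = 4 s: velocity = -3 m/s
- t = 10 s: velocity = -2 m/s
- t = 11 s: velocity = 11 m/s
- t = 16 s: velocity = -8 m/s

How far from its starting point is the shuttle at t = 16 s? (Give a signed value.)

Displacement is the signed area under the v-t curve.
0–4 s: ½(-8 + -3)(4) = -22 m
4–10 s: ½(-3 + -2)(6) = -15 m
10–11 s: ½(-2 + 11)(1) = 4.5 m
11–16 s: ½(11 + -8)(5) = 7.5 m
Net displacement = -25 m

-25 m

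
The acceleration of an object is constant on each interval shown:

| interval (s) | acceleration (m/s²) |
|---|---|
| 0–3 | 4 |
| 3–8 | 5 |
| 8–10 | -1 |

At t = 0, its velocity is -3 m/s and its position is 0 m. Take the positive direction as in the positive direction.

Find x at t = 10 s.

182.5 m

On each constant-a segment, Δv = aΔt and Δx = v₀Δt + ½aΔt²; chain segment to segment.
0–3 s: v starts -3 m/s; Δx = -3·3 + ½·4·3² = 9 m; v ends 9 m/s.
3–8 s: v starts 9 m/s; Δx = 9·5 + ½·5·5² = 107.5 m; v ends 34 m/s.
8–10 s: v starts 34 m/s; Δx = 34·2 + ½·-1·2² = 66 m; v ends 32 m/s.
x(10) = 0 + Σ Δx = 182.5 m.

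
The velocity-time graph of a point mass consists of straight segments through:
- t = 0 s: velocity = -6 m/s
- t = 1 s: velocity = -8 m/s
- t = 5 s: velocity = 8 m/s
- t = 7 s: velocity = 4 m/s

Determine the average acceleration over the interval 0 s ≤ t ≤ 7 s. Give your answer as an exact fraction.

10/7 m/s²

Average acceleration = Δv/Δt = (4 − -6)/(7 − 0) = 10/7 m/s².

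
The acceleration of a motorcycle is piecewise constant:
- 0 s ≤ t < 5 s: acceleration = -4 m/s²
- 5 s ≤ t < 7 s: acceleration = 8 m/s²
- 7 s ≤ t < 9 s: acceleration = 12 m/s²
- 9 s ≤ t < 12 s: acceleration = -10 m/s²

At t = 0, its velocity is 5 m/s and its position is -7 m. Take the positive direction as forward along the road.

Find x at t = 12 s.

On each constant-a segment, Δv = aΔt and Δx = v₀Δt + ½aΔt²; chain segment to segment.
0–5 s: v starts 5 m/s; Δx = 5·5 + ½·-4·5² = -25 m; v ends -15 m/s.
5–7 s: v starts -15 m/s; Δx = -15·2 + ½·8·2² = -14 m; v ends 1 m/s.
7–9 s: v starts 1 m/s; Δx = 1·2 + ½·12·2² = 26 m; v ends 25 m/s.
9–12 s: v starts 25 m/s; Δx = 25·3 + ½·-10·3² = 30 m; v ends -5 m/s.
x(12) = -7 + Σ Δx = 10 m.

10 m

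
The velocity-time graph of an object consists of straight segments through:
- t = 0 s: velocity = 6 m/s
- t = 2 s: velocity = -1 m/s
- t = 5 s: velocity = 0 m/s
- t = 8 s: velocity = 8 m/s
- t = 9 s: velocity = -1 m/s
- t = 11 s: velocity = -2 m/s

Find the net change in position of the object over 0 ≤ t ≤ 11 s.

16 m

Displacement is the signed area under the v-t curve.
0–2 s: ½(6 + -1)(2) = 5 m
2–5 s: ½(-1 + 0)(3) = -1.5 m
5–8 s: ½(0 + 8)(3) = 12 m
8–9 s: ½(8 + -1)(1) = 3.5 m
9–11 s: ½(-1 + -2)(2) = -3 m
Net displacement = 16 m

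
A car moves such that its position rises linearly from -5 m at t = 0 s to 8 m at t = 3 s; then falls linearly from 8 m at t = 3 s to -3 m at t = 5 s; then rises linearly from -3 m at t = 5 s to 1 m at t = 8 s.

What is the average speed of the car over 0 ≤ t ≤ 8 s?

Average speed = (total path length)/(elapsed time); on a piecewise-linear x-t graph the path length is Σ|Δx|.
0–3 s: |Δx| = |8 − -5| = 13 m
3–5 s: |Δx| = |-3 − 8| = 11 m
5–8 s: |Δx| = |1 − -3| = 4 m
Total path = 28 m; average speed = 28/8 = 3.5 m/s.

3.5 m/s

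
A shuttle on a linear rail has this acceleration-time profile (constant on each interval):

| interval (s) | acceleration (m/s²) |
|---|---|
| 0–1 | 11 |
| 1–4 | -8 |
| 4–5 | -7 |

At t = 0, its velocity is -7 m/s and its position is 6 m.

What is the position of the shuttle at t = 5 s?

-43 m

On each constant-a segment, Δv = aΔt and Δx = v₀Δt + ½aΔt²; chain segment to segment.
0–1 s: v starts -7 m/s; Δx = -7·1 + ½·11·1² = -1.5 m; v ends 4 m/s.
1–4 s: v starts 4 m/s; Δx = 4·3 + ½·-8·3² = -24 m; v ends -20 m/s.
4–5 s: v starts -20 m/s; Δx = -20·1 + ½·-7·1² = -23.5 m; v ends -27 m/s.
x(5) = 6 + Σ Δx = -43 m.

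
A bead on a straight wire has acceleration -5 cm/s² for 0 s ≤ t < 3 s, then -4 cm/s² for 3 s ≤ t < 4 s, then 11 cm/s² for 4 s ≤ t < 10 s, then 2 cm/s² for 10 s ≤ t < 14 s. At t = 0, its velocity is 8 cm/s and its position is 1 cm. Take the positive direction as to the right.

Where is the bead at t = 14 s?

On each constant-a segment, Δv = aΔt and Δx = v₀Δt + ½aΔt²; chain segment to segment.
0–3 s: v starts 8 cm/s; Δx = 8·3 + ½·-5·3² = 1.5 cm; v ends -7 cm/s.
3–4 s: v starts -7 cm/s; Δx = -7·1 + ½·-4·1² = -9 cm; v ends -11 cm/s.
4–10 s: v starts -11 cm/s; Δx = -11·6 + ½·11·6² = 132 cm; v ends 55 cm/s.
10–14 s: v starts 55 cm/s; Δx = 55·4 + ½·2·4² = 236 cm; v ends 63 cm/s.
x(14) = 1 + Σ Δx = 361.5 cm.

361.5 cm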